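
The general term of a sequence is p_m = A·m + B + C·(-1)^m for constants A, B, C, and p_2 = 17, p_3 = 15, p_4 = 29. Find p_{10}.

65

At m = 2, 3, 4: 2A + B + C = 17; 3A + B - C = 15; 4A + B + C = 29.
Subtracting the first from the second: A - 2C = -2.
Subtracting the second from the third: A + 2C = 14.
Solving: C = 4, A = 6, then B = 1.
Therefore p_{10} = 60 + 1 + 4·1 = 65.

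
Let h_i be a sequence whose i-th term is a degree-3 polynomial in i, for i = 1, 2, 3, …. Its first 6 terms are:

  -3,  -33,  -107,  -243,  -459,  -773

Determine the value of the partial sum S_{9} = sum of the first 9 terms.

1st diffs: -30, -74, -136, -216, -314.
2nd diffs: -44, -62, -80, -98.
3rd diffs: -18, -18, -18 (constant).
Newton forward-difference form: h_i = -3 + (-30)·C(i-1,1) + (-44)·C(i-1,2) + (-18)·C(i-1,3).
Continuing: -1203, -1767, -2483.
Summing i = 1..9 (9 terms) gives -7071.

-7071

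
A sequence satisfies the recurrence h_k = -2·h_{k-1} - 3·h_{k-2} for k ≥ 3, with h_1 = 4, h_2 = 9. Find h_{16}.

37077

Applying the relation repeatedly:
h_3 = -30  h_4 = 33  h_5 = 24  …  h_{13} = 7296  h_{14} = -6699  h_{15} = -8490  h_{16} = 37077.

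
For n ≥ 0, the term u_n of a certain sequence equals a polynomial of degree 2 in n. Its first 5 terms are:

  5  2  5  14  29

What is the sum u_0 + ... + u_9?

1st diffs: -3, 3, 9, 15.
2nd diffs: 6, 6, 6 (constant).
Newton forward-difference form: u_n = 5 + (-3)·C(n,1) + 6·C(n,2).
Continuing: …, 50, 77, 110, 149, …, u_9 = 194.
Summing n = 0..9 (10 terms) gives 635.

635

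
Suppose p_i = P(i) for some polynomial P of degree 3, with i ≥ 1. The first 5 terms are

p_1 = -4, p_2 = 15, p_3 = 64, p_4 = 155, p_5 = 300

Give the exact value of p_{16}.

8891

1st diffs: 19, 49, 91, 145.
2nd diffs: 30, 42, 54.
3rd diffs: 12, 12 (constant).
So p_i = 2i^3 + 3i^2 - 4i - 5.
Evaluating at i = 16 gives p_{16} = 8891.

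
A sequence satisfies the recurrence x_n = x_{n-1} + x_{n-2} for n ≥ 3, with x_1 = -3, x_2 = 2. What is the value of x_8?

Step forward from the initial values:
x_3 = -1; x_4 = 1; x_5 = 0; x_6 = 1; x_7 = 1; x_8 = 2.

2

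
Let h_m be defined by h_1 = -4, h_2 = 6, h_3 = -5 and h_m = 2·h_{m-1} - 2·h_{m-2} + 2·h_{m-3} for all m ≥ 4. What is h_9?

-172

Iterate the recurrence:
h_4 = -30, h_5 = -38, h_6 = -26, h_7 = -36, h_8 = -96, h_9 = -172.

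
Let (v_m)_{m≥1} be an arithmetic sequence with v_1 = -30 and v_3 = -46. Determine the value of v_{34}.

-294

Common difference d = (-46 - (-30)) / (3 - 1) = -8.
v_m = -30 + (m - 1)·(-8).
v_{34} = -30 + 33·(-8) = -294.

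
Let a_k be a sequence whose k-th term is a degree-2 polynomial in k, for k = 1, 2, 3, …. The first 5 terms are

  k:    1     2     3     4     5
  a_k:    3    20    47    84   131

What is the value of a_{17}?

1475

1st diffs: 17, 27, 37, 47.
2nd diffs: 10, 10, 10 (constant).
Newton forward-difference form: a_k = 3 + 17·C(k-1,1) + 10·C(k-1,2).
At k = 17: k-1 = 16, so a_{17} = 3 + 272 + 1200 = 1475.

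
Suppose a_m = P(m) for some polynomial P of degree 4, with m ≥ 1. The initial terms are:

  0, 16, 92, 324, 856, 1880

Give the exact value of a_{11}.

24460

1st diffs: 16, 76, 232, 532, 1024.
2nd diffs: 60, 156, 300, 492.
3rd diffs: 96, 144, 192.
4th diffs: 48, 48 (constant).
Newton forward-difference form: a_m = 16·C(m-1,1) + 60·C(m-1,2) + 96·C(m-1,3) + 48·C(m-1,4).
At m = 11: m-1 = 10, so a_{11} = 160 + 2700 + 11520 + 10080 = 24460.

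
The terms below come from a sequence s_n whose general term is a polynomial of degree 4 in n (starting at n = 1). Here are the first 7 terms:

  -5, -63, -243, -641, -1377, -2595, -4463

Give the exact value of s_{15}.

-70887

1st diffs: -58, -180, -398, -736, -1218, -1868.
2nd diffs: -122, -218, -338, -482, -650.
3rd diffs: -96, -120, -144, -168.
4th diffs: -24, -24, -24 (constant).
Newton forward-difference form: s_n = -5 + (-58)·C(n-1,1) + (-122)·C(n-1,2) + (-96)·C(n-1,3) + (-24)·C(n-1,4).
At n = 15: n-1 = 14, so s_{15} = -5 - 812 - 11102 - 34944 - 24024 = -70887.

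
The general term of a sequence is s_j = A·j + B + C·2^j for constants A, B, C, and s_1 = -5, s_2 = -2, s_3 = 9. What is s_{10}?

At j = 1, 2, 3: A + B + 2C = -5; 2A + B + 4C = -2; 3A + B + 8C = 9.
Subtracting the first from the second: A + 2C = 3.
Subtracting the second from the third: A + 4C = 11.
Solving: C = 4, A = -5, then B = -8.
Hence s_{10} = -5·10 + (-8) + 4·1024 = 4038.

4038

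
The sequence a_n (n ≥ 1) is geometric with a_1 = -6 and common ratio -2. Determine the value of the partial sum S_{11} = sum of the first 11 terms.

-4098

a_n = (-6)·(-2)^(n-1).
S = (-6)·((-2)^11 - 1)/(-2 - 1) = (-6)·(-2048 - 1)/(-3) = -4098.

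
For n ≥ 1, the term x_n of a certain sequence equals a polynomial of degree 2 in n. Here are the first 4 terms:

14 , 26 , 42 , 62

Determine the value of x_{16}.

614

1st diffs: 12, 16, 20.
2nd diffs: 4, 4 (constant).
So x_n = 2n^2 + 6n + 6.
Evaluating at n = 16 gives x_{16} = 614.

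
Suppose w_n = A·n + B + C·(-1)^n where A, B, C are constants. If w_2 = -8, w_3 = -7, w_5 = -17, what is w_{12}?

-58

Plug in n = 2, 3, 5: 2A + B + C = -8; 3A + B - C = -7; 5A + B - C = -17.
Subtracting the first from the second: A - 2C = 1.
Subtracting the second from the third: 2A = -10.
Solving: C = -3, A = -5, then B = 5.
Hence w_{12} = -5·12 + 5 + (-3)·1 = -58.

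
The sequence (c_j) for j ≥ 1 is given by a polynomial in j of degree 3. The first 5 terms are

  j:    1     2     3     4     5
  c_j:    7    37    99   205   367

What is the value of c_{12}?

4077

1st diffs: 30, 62, 106, 162.
2nd diffs: 32, 44, 56.
3rd diffs: 12, 12 (constant).
Newton forward-difference form: c_j = 7 + 30·C(j-1,1) + 32·C(j-1,2) + 12·C(j-1,3).
At j = 12: j-1 = 11, so c_{12} = 7 + 330 + 1760 + 1980 = 4077.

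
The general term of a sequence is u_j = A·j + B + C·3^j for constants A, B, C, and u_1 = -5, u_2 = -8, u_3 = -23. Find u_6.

-716

The three given values yield: A + B + 3C = -5; 2A + B + 9C = -8; 3A + B + 27C = -23.
Subtracting the first from the second: A + 6C = -3.
Subtracting the second from the third: A + 18C = -15.
Solving: C = -1, A = 3, then B = -5.
Therefore u_6 = 18 + (-5) + (-1)·729 = -716.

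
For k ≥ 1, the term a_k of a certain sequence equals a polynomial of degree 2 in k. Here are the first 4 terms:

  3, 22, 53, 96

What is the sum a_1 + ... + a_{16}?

1st diffs: 19, 31, 43.
2nd diffs: 12, 12 (constant).
So a_k = 6k^2 + k - 4.
Continuing: …, 151, 218, 297, 388, …, a_{16} = 1548.
Summing k = 1..16 (16 terms) gives 9048.

9048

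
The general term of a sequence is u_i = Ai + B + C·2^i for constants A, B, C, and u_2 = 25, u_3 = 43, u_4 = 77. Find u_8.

Plug in i = 2, 3, 4: 2A + B + 4C = 25; 3A + B + 8C = 43; 4A + B + 16C = 77.
Subtracting the first from the second: A + 4C = 18.
Subtracting the second from the third: A + 8C = 34.
Solving: C = 4, A = 2, then B = 5.
So u_i = 2·i + 5 + 4·2^i; at i=8 this is 1045.

1045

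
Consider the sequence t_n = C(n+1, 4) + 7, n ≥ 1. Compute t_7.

C(8, 4) = 70, so t_7 = 77.

77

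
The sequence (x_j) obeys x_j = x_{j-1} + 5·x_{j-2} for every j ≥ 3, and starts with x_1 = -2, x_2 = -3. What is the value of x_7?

Step forward from the initial values:
x_3 = -13, x_4 = -28, x_5 = -93, x_6 = -233, x_7 = -698.

-698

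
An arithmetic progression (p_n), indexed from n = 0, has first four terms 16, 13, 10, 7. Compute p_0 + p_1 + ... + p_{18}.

Common difference d = -3.
p_n = 16 + (n - 0)·(-3).
p_{18} = -38; S = 19·(16 + (-38))/2 = -209.

-209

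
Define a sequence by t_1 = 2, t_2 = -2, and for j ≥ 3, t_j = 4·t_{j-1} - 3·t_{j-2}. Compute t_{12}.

-354290

Applying the relation repeatedly:
t_3 = -14  t_4 = -50  t_5 = -158  t_6 = -482  t_7 = -1454  t_8 = -4370  t_9 = -13118  t_{10} = -39362  t_{11} = -118094  t_{12} = -354290.
(Characteristic roots are 3 and 1.)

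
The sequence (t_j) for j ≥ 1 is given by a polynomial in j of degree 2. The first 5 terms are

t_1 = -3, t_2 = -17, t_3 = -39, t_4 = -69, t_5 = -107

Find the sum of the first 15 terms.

-5155

1st diffs: -14, -22, -30, -38.
2nd diffs: -8, -8, -8 (constant).
Newton forward-difference form: t_j = -3 + (-14)·C(j-1,1) + (-8)·C(j-1,2).
Continuing: …, -153, -207, -269, -339, …, t_{15} = -927.
Summing j = 1..15 (15 terms) gives -5155.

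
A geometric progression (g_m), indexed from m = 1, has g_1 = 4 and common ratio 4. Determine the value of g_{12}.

g_m = 4·4^(m-1).
g_{12} = 4·4^11 = 16777216.

16777216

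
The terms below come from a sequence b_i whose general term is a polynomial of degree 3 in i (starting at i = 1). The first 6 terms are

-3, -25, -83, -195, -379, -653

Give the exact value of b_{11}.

-4003

1st diffs: -22, -58, -112, -184, -274.
2nd diffs: -36, -54, -72, -90.
3rd diffs: -18, -18, -18 (constant).
Newton forward-difference form: b_i = -3 + (-22)·C(i-1,1) + (-36)·C(i-1,2) + (-18)·C(i-1,3).
At i = 11: i-1 = 10, so b_{11} = -3 - 220 - 1620 - 2160 = -4003.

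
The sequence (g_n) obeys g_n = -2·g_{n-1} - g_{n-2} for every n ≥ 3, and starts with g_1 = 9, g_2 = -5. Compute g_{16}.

Applying the relation repeatedly:
g_3 = 1; g_4 = 3; g_5 = -7; …; g_{13} = -39; g_{14} = 43; g_{15} = -47; g_{16} = 51.
(Characteristic roots are -1 and -1.)

51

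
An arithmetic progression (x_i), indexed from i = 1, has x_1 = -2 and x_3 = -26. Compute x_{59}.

Common difference d = (-26 - (-2)) / (3 - 1) = -12.
x_i = -2 + (i - 1)·(-12).
x_{59} = -2 + 58·(-12) = -698.

-698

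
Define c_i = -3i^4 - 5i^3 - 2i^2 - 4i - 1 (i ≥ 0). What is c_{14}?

-129417

c_{14} = -3·14^4 - 5·14^3 - 2·14^2 - 4·14 - 1 = -129417.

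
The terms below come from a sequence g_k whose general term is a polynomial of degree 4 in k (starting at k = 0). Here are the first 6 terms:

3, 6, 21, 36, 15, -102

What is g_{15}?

-36912

1st diffs: 3, 15, 15, -21, -117.
2nd diffs: 12, 0, -36, -96.
3rd diffs: -12, -36, -60.
4th diffs: -24, -24 (constant).
Newton forward-difference form: g_k = 3 + 3·C(k,1) + 12·C(k,2) + (-12)·C(k,3) + (-24)·C(k,4).
At k = 15: k = 15, so g_{15} = 3 + 45 + 1260 - 5460 - 32760 = -36912.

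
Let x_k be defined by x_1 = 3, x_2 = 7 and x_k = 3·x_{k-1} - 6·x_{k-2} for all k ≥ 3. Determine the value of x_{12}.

Step forward from the initial values:
x_3 = 3; x_4 = -33; x_5 = -117; x_6 = -153; x_7 = 243; x_8 = 1647; x_9 = 3483; x_{10} = 567; x_{11} = -19197; x_{12} = -60993.

-60993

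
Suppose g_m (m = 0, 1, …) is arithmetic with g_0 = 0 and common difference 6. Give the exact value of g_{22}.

g_m = 0 + (m - 0)·6.
g_{22} = 0 + 22·6 = 132.

132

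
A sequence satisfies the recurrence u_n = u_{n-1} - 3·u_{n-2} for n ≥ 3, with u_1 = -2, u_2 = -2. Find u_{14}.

2158

Iterate the recurrence:
u_3 = 4;  u_4 = 10;  u_5 = -2;  …;  u_{11} = -506;  u_{12} = -320;  u_{13} = 1198;  u_{14} = 2158.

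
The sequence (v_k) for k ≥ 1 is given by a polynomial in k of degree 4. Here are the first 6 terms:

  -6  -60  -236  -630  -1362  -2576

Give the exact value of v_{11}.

-22596

1st diffs: -54, -176, -394, -732, -1214.
2nd diffs: -122, -218, -338, -482.
3rd diffs: -96, -120, -144.
4th diffs: -24, -24 (constant).
Newton forward-difference form: v_k = -6 + (-54)·C(k-1,1) + (-122)·C(k-1,2) + (-96)·C(k-1,3) + (-24)·C(k-1,4).
At k = 11: k-1 = 10, so v_{11} = -6 - 540 - 5490 - 11520 - 5040 = -22596.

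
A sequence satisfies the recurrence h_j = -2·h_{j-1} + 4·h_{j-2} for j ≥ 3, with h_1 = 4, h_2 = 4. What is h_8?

-768

Iterate the recurrence:
h_3 = 8, h_4 = 0, h_5 = 32, h_6 = -64, h_7 = 256, h_8 = -768.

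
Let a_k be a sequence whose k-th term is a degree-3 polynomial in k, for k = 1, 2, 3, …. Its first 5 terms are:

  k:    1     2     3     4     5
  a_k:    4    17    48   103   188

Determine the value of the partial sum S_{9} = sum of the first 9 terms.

1st diffs: 13, 31, 55, 85.
2nd diffs: 18, 24, 30.
3rd diffs: 6, 6 (constant).
So a_k = k^3 + 3k^2 - 3k + 3.
Continuing: 309, 472, 683, 948.
Summing k = 1..9 (9 terms) gives 2772.

2772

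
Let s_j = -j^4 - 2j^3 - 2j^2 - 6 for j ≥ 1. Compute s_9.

s_9 = -1·9^4 - 2·9^3 - 2·9^2 - 6 = -8187.

-8187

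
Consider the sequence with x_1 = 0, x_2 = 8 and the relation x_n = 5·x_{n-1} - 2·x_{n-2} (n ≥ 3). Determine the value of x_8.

79736

Compute successive terms:
x_3 = 40, x_4 = 184, x_5 = 840, x_6 = 3832, x_7 = 17480, x_8 = 79736.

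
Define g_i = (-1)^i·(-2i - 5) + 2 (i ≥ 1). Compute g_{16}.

-35

(-1)^16 = 1; -2i - 5 at i=16 is -37; so g_{16} = -35.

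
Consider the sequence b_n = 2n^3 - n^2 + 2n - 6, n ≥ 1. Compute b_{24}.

27114

b_{24} = 2·24^3 - 1·24^2 + 2·24 - 6 = 27114.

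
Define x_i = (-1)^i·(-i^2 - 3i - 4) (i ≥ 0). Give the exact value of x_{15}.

274

(-1)^15 = -1; -i^2 - 3i - 4 at i=15 is -274; so x_{15} = 274.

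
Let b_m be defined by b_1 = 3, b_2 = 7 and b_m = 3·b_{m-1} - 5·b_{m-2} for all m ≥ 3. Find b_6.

Step forward from the initial values:
b_3 = 6, b_4 = -17, b_5 = -81, b_6 = -158.

-158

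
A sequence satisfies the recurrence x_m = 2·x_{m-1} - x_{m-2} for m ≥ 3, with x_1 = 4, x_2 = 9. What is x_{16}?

79

Iterate the recurrence:
x_3 = 14; x_4 = 19; x_5 = 24; …; x_{13} = 64; x_{14} = 69; x_{15} = 74; x_{16} = 79.
(Characteristic roots are 1 and 1.)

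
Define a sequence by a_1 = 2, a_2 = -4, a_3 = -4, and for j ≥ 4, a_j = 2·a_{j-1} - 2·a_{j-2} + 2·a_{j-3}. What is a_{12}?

a_4 = 4  a_5 = 8  a_6 = 0  a_7 = -8  a_8 = 0  a_9 = 16  a_{10} = 16  a_{11} = 0  a_{12} = 0.

0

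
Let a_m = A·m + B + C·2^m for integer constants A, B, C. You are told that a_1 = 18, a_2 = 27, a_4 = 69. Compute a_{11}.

6186

At m = 1, 2, 4: A + B + 2C = 18; 2A + B + 4C = 27; 4A + B + 16C = 69.
Subtracting the first from the second: A + 2C = 9.
Subtracting the second from the third: 2A + 12C = 42.
Solving: C = 3, A = 3, then B = 9.
Therefore a_{11} = 33 + 9 + 3·2048 = 6186.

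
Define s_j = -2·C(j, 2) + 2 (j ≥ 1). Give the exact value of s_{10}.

C(10, 2) = 45, so s_{10} = -88.

-88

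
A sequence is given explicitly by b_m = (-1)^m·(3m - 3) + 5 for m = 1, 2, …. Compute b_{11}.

(-1)^11 = -1; 3m - 3 at m=11 is 30; so b_{11} = -25.

-25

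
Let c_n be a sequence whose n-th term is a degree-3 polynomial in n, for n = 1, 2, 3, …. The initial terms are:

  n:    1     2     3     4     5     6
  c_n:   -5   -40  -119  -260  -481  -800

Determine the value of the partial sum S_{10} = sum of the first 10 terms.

1st diffs: -35, -79, -141, -221, -319.
2nd diffs: -44, -62, -80, -98.
3rd diffs: -18, -18, -18 (constant).
So c_n = -3n^3 - 4n^2 - 2n + 4.
Continuing: -1235, -1804, -2525, -3416.
Summing n = 1..10 (10 terms) gives -10685.

-10685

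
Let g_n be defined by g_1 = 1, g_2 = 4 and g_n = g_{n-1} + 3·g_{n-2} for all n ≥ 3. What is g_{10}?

2683

Applying the relation repeatedly:
g_3 = 7;  g_4 = 19;  g_5 = 40;  g_6 = 97;  g_7 = 217;  g_8 = 508;  g_9 = 1159;  g_{10} = 2683.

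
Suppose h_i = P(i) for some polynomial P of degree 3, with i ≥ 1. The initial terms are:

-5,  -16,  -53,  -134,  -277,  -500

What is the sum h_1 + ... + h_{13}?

-21229

1st diffs: -11, -37, -81, -143, -223.
2nd diffs: -26, -44, -62, -80.
3rd diffs: -18, -18, -18 (constant).
Newton forward-difference form: h_i = -5 + (-11)·C(i-1,1) + (-26)·C(i-1,2) + (-18)·C(i-1,3).
Continuing: …, -821, -1258, -1829, -2552, …, h_{13} = -5813.
Summing i = 1..13 (13 terms) gives -21229.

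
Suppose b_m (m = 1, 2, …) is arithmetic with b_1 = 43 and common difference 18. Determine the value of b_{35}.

655

b_m = 43 + (m - 1)·18.
b_{35} = 43 + 34·18 = 655.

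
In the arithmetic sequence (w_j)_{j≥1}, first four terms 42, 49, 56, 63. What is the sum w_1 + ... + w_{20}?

Common difference d = 7.
w_j = 42 + (j - 1)·7.
w_{20} = 175; S = 20·(42 + 175)/2 = 2170.

2170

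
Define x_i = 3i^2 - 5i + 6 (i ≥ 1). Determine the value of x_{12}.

378

x_{12} = 3·12^2 - 5·12 + 6 = 378.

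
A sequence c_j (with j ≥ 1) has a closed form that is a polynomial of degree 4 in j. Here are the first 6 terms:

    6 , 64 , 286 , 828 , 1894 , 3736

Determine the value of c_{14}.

1st diffs: 58, 222, 542, 1066, 1842.
2nd diffs: 164, 320, 524, 776.
3rd diffs: 156, 204, 252.
4th diffs: 48, 48 (constant).
Newton forward-difference form: c_j = 6 + 58·C(j-1,1) + 164·C(j-1,2) + 156·C(j-1,3) + 48·C(j-1,4).
At j = 14: j-1 = 13, so c_{14} = 6 + 754 + 12792 + 44616 + 34320 = 92488.

92488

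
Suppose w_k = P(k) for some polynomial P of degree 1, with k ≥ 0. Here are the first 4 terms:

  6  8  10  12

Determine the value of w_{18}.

1st diffs: 2, 2, 2 (constant).
So w_k = 2k + 6.
Evaluating at k = 18 gives w_{18} = 42.

42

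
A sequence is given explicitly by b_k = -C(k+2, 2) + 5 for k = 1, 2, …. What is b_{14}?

-115

C(16, 2) = 120, so b_{14} = -115.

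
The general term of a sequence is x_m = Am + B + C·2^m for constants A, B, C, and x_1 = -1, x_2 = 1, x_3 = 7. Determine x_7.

The three given values yield: A + B + 2C = -1; 2A + B + 4C = 1; 3A + B + 8C = 7.
Subtracting the first from the second: A + 2C = 2.
Subtracting the second from the third: A + 4C = 6.
Solving: C = 2, A = -2, then B = -3.
So x_m = -2·m + (-3) + 2·2^m; at m=7 this is 239.

239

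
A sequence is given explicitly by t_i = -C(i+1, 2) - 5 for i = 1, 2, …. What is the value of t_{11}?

C(12, 2) = 66, so t_{11} = -71.

-71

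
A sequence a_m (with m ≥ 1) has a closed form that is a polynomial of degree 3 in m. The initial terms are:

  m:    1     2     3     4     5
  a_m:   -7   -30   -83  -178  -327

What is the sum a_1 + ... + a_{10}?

1st diffs: -23, -53, -95, -149.
2nd diffs: -30, -42, -54.
3rd diffs: -12, -12 (constant).
Newton forward-difference form: a_m = -7 + (-23)·C(m-1,1) + (-30)·C(m-1,2) + (-12)·C(m-1,3).
Continuing: …, -542, -835, -1218, -1703, …, a_{10} = -2302.
Summing m = 1..10 (10 terms) gives -7225.

-7225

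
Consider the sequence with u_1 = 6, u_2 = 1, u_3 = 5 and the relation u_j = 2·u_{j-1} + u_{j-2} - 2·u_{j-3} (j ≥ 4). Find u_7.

-15

Step forward from the initial values:
u_4 = -1  u_5 = 1  u_6 = -9  u_7 = -15.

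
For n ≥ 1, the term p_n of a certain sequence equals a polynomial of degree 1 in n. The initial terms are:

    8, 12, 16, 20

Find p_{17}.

72

1st diffs: 4, 4, 4 (constant).
So p_n = 4n + 4.
Evaluating at n = 17 gives p_{17} = 72.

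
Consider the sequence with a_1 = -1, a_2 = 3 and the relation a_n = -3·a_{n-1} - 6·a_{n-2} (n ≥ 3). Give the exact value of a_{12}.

Step forward from the initial values:
a_3 = -3, a_4 = -9, a_5 = 45, a_6 = -81, a_7 = -27, a_8 = 567, a_9 = -1539, a_{10} = 1215, a_{11} = 5589, a_{12} = -24057.

-24057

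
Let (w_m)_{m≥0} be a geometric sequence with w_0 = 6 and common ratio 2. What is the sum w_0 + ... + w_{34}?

206158430202

w_m = 6·2^(m-0).
S = 6·(2^35 - 1)/(2 - 1) = 6·(34359738368 - 1)/(1) = 206158430202.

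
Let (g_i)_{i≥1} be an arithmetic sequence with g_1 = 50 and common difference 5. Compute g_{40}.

g_i = 50 + (i - 1)·5.
g_{40} = 50 + 39·5 = 245.

245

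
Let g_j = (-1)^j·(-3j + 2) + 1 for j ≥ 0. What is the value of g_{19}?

56

(-1)^19 = -1; -3j + 2 at j=19 is -55; so g_{19} = 56.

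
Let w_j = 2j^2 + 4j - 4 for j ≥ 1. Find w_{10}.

236

w_{10} = 2·10^2 + 4·10 - 4 = 236.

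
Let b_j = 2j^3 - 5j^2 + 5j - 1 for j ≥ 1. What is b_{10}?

1549

b_{10} = 2·10^3 - 5·10^2 + 5·10 - 1 = 1549.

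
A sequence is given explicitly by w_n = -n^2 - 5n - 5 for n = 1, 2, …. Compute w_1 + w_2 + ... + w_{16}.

-2256

Over n = 1..16: Σn = 136, Σn² = 1496.
Total = (-1)·1496 + (-5)·136 + (-5)·16 = -2256.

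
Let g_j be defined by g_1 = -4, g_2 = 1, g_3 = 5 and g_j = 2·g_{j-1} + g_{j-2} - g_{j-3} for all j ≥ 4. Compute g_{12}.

10042

Iterate the recurrence:
g_4 = 15, g_5 = 34, g_6 = 78, g_7 = 175, g_8 = 394, g_9 = 885, g_{10} = 1989, g_{11} = 4469, g_{12} = 10042.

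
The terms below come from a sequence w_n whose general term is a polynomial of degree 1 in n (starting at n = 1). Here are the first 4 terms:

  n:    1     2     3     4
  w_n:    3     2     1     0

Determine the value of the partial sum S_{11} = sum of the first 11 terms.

1st diffs: -1, -1, -1 (constant).
So w_n = -n + 4.
Continuing: …, -1, -2, -3, -4, …, w_{11} = -7.
Summing n = 1..11 (11 terms) gives -22.

-22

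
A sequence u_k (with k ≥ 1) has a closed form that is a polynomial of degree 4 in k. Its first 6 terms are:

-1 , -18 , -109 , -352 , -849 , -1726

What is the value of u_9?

1st diffs: -17, -91, -243, -497, -877.
2nd diffs: -74, -152, -254, -380.
3rd diffs: -78, -102, -126.
4th diffs: -24, -24 (constant).
Newton forward-difference form: u_k = -1 + (-17)·C(k-1,1) + (-74)·C(k-1,2) + (-78)·C(k-1,3) + (-24)·C(k-1,4).
At k = 9: k-1 = 8, so u_9 = -1 - 136 - 2072 - 4368 - 1680 = -8257.

-8257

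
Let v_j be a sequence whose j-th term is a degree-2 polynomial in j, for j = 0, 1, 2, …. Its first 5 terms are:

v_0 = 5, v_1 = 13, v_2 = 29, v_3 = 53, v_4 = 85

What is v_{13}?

733

1st diffs: 8, 16, 24, 32.
2nd diffs: 8, 8, 8 (constant).
Newton forward-difference form: v_j = 5 + 8·C(j,1) + 8·C(j,2).
At j = 13: j = 13, so v_{13} = 5 + 104 + 624 = 733.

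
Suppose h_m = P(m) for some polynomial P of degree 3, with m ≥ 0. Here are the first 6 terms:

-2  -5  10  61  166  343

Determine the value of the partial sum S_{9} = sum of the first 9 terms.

1st diffs: -3, 15, 51, 105, 177.
2nd diffs: 18, 36, 54, 72.
3rd diffs: 18, 18, 18 (constant).
Newton forward-difference form: h_m = -2 + (-3)·C(m,1) + 18·C(m,2) + 18·C(m,3).
Continuing: 610, 985, 1486.
Summing m = 0..8 (9 terms) gives 3654.

3654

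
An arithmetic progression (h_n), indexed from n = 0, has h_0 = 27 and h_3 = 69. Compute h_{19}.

Common difference d = (69 - 27) / (3 - 0) = 14.
h_n = 27 + (n - 0)·14.
h_{19} = 27 + 19·14 = 293.

293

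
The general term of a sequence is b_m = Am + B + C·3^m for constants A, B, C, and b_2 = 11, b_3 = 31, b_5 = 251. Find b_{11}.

The three given values yield: 2A + B + 9C = 11; 3A + B + 27C = 31; 5A + B + 243C = 251.
Subtracting the first from the second: A + 18C = 20.
Subtracting the second from the third: 2A + 216C = 220.
Solving: C = 1, A = 2, then B = -2.
Hence b_{11} = 2·11 + (-2) + 1·177147 = 177167.

177167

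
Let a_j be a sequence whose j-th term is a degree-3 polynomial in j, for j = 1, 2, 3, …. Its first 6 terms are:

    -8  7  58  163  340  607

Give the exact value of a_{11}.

1st diffs: 15, 51, 105, 177, 267.
2nd diffs: 36, 54, 72, 90.
3rd diffs: 18, 18, 18 (constant).
Newton forward-difference form: a_j = -8 + 15·C(j-1,1) + 36·C(j-1,2) + 18·C(j-1,3).
At j = 11: j-1 = 10, so a_{11} = -8 + 150 + 1620 + 2160 = 3922.

3922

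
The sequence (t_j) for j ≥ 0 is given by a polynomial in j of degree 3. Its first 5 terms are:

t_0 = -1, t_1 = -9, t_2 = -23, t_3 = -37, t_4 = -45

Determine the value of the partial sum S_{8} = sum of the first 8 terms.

-148

1st diffs: -8, -14, -14, -8.
2nd diffs: -6, 0, 6.
3rd diffs: 6, 6 (constant).
Newton forward-difference form: t_j = -1 + (-8)·C(j,1) + (-6)·C(j,2) + 6·C(j,3).
Continuing: -41, -19, 27.
Summing j = 0..7 (8 terms) gives -148.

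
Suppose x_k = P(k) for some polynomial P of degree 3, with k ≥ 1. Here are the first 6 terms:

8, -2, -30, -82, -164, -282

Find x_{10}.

1st diffs: -10, -28, -52, -82, -118.
2nd diffs: -18, -24, -30, -36.
3rd diffs: -6, -6, -6 (constant).
Newton forward-difference form: x_k = 8 + (-10)·C(k-1,1) + (-18)·C(k-1,2) + (-6)·C(k-1,3).
At k = 10: k-1 = 9, so x_{10} = 8 - 90 - 648 - 504 = -1234.

-1234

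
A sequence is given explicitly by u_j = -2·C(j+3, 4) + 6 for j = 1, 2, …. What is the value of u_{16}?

C(19, 4) = 3876, so u_{16} = -7746.

-7746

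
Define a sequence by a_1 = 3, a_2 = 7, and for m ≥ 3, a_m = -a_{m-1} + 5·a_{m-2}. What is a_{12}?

Step forward from the initial values:
a_3 = 8, a_4 = 27, a_5 = 13, a_6 = 122, a_7 = -57, a_8 = 667, a_9 = -952, a_{10} = 4287, a_{11} = -9047, a_{12} = 30482.

30482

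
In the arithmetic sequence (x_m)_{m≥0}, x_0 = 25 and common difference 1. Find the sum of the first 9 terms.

x_m = 25 + (m - 0)·1.
x_8 = 33; S = 9·(25 + 33)/2 = 261.

261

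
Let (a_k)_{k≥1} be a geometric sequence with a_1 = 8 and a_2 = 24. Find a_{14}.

Common ratio r = 3.
a_k = 8·3^(k-1).
a_{14} = 8·3^13 = 12754584.

12754584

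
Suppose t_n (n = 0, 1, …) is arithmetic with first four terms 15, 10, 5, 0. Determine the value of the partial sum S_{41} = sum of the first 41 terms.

Common difference d = -5.
t_n = 15 + (n - 0)·(-5).
t_{40} = -185; S = 41·(15 + (-185))/2 = -3485.

-3485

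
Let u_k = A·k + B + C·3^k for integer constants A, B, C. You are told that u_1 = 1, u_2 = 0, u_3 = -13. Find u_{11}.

At k = 1, 2, 3: A + B + 3C = 1; 2A + B + 9C = 0; 3A + B + 27C = -13.
Subtracting the first from the second: A + 6C = -1.
Subtracting the second from the third: A + 18C = -13.
Solving: C = -1, A = 5, then B = -1.
Hence u_{11} = 5·11 + (-1) + (-1)·177147 = -177093.

-177093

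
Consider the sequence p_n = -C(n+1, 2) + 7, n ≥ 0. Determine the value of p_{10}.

C(11, 2) = 55, so p_{10} = -48.

-48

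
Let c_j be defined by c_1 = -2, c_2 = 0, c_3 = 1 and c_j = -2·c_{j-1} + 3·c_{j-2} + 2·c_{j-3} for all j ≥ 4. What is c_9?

999

Iterate the recurrence:
c_4 = -6, c_5 = 15, c_6 = -46, c_7 = 125, c_8 = -358, c_9 = 999.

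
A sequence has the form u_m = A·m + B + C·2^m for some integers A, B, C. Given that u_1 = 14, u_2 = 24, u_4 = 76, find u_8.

The three given values yield: A + B + 2C = 14; 2A + B + 4C = 24; 4A + B + 16C = 76.
Subtracting the first from the second: A + 2C = 10.
Subtracting the second from the third: 2A + 12C = 52.
Solving: C = 4, A = 2, then B = 4.
So u_m = 2·m + 4 + 4·2^m; at m=8 this is 1044.

1044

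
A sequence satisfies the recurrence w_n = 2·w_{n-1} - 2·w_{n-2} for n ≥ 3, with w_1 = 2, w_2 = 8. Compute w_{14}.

Applying the relation repeatedly:
w_3 = 12;  w_4 = 8;  w_5 = -8;  …;  w_{11} = 192;  w_{12} = 128;  w_{13} = -128;  w_{14} = -512.

-512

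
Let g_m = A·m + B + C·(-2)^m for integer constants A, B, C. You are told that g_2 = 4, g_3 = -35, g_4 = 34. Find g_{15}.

Plug in m = 2, 3, 4: 2A + B + 4C = 4; 3A + B - 8C = -35; 4A + B + 16C = 34.
Subtracting the first from the second: A - 12C = -39.
Subtracting the second from the third: A + 24C = 69.
Solving: C = 3, A = -3, then B = -2.
So g_m = -3·m + (-2) + 3·(-2)^m; at m=15 this is -98351.

-98351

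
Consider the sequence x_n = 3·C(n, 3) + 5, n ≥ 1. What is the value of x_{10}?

C(10, 3) = 120, so x_{10} = 365.

365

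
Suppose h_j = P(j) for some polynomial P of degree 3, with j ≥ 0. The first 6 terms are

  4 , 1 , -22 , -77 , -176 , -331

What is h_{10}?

1st diffs: -3, -23, -55, -99, -155.
2nd diffs: -20, -32, -44, -56.
3rd diffs: -12, -12, -12 (constant).
Newton forward-difference form: h_j = 4 + (-3)·C(j,1) + (-20)·C(j,2) + (-12)·C(j,3).
At j = 10: j = 10, so h_{10} = 4 - 30 - 900 - 1440 = -2366.

-2366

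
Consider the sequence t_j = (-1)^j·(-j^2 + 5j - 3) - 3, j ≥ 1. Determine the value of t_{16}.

-182

(-1)^16 = 1; -j^2 + 5j - 3 at j=16 is -179; so t_{16} = -182.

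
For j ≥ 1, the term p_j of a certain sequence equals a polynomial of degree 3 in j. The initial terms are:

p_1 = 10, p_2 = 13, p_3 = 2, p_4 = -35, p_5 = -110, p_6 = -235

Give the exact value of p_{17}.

1st diffs: 3, -11, -37, -75, -125.
2nd diffs: -14, -26, -38, -50.
3rd diffs: -12, -12, -12 (constant).
Newton forward-difference form: p_j = 10 + 3·C(j-1,1) + (-14)·C(j-1,2) + (-12)·C(j-1,3).
At j = 17: j-1 = 16, so p_{17} = 10 + 48 - 1680 - 6720 = -8342.

-8342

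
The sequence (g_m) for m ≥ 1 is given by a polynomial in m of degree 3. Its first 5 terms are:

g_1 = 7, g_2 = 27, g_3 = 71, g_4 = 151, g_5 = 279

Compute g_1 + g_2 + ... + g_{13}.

1st diffs: 20, 44, 80, 128.
2nd diffs: 24, 36, 48.
3rd diffs: 12, 12 (constant).
Newton forward-difference form: g_m = 7 + 20·C(m-1,1) + 24·C(m-1,2) + 12·C(m-1,3).
Continuing: …, 467, 727, 1071, 1511, …, g_{13} = 4471.
Summing m = 1..13 (13 terms) gives 17095.

17095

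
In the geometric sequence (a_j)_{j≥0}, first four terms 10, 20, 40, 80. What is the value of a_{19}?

Common ratio r = 2.
a_j = 10·2^(j-0).
a_{19} = 10·2^19 = 5242880.

5242880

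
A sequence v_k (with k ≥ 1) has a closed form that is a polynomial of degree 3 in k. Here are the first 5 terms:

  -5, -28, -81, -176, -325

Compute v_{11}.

1st diffs: -23, -53, -95, -149.
2nd diffs: -30, -42, -54.
3rd diffs: -12, -12 (constant).
Newton forward-difference form: v_k = -5 + (-23)·C(k-1,1) + (-30)·C(k-1,2) + (-12)·C(k-1,3).
At k = 11: k-1 = 10, so v_{11} = -5 - 230 - 1350 - 1440 = -3025.

-3025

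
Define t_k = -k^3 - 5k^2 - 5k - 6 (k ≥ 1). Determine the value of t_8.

-878

t_8 = -1·8^3 - 5·8^2 - 5·8 - 6 = -878.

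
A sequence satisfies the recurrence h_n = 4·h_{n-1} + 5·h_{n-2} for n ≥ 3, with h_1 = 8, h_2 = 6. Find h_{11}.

22786464

Applying the relation repeatedly:
h_3 = 64  h_4 = 286  h_5 = 1464  h_6 = 7286  h_7 = 36464  h_8 = 182286  h_9 = 911464  h_{10} = 4557286  h_{11} = 22786464.
(Characteristic roots are 5 and -1.)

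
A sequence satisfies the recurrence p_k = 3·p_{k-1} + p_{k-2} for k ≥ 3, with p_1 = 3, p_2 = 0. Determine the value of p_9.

3567

Compute successive terms:
p_3 = 3; p_4 = 9; p_5 = 30; p_6 = 99; p_7 = 327; p_8 = 1080; p_9 = 3567.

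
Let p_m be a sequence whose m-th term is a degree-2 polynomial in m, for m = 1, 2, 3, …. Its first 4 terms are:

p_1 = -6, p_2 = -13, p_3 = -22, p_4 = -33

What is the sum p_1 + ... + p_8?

-356

1st diffs: -7, -9, -11.
2nd diffs: -2, -2 (constant).
So p_m = -m^2 - 4m - 1.
Continuing: -46, -61, -78, -97.
Summing m = 1..8 (8 terms) gives -356.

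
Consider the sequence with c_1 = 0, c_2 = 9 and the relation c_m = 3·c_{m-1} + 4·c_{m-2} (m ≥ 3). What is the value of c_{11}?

1887435

Applying the relation repeatedly:
c_3 = 27, c_4 = 117, c_5 = 459, c_6 = 1845, c_7 = 7371, c_8 = 29493, c_9 = 117963, c_{10} = 471861, c_{11} = 1887435.
(Characteristic roots are 4 and -1.)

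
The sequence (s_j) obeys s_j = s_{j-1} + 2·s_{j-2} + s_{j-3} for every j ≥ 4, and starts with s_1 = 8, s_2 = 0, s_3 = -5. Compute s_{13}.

Compute successive terms:
s_4 = 3  s_5 = -7  s_6 = -6  s_7 = -17  s_8 = -36  s_9 = -76  s_{10} = -165  s_{11} = -353  s_{12} = -759  s_{13} = -1630.

-1630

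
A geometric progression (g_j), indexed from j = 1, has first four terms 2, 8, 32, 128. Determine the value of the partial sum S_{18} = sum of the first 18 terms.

45812984490

Common ratio r = 4.
g_j = 2·4^(j-1).
S = 2·(4^18 - 1)/(4 - 1) = 2·(68719476736 - 1)/(3) = 45812984490.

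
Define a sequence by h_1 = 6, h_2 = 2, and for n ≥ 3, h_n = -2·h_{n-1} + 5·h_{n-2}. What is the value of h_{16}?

-159253962

h_3 = 26  h_4 = -42  h_5 = 214  …  h_{13} = 3880374  h_{14} = -13383358  h_{15} = 46168586  h_{16} = -159253962.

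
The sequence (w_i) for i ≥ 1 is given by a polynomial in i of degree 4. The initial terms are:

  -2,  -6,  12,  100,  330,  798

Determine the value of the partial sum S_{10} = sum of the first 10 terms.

18568

1st diffs: -4, 18, 88, 230, 468.
2nd diffs: 22, 70, 142, 238.
3rd diffs: 48, 72, 96.
4th diffs: 24, 24 (constant).
Newton forward-difference form: w_i = -2 + (-4)·C(i-1,1) + 22·C(i-1,2) + 48·C(i-1,3) + 24·C(i-1,4).
Continuing: 1624, 2952, 4950, 7810.
Summing i = 1..10 (10 terms) gives 18568.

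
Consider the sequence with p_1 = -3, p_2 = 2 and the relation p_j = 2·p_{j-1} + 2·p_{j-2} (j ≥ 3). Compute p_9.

-176

Applying the relation repeatedly:
p_3 = -2, p_4 = 0, p_5 = -4, p_6 = -8, p_7 = -24, p_8 = -64, p_9 = -176.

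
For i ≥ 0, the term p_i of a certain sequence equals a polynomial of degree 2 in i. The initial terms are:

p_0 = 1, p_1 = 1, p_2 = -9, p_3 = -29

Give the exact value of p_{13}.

1st diffs: 0, -10, -20.
2nd diffs: -10, -10 (constant).
So p_i = -5i^2 + 5i + 1.
Evaluating at i = 13 gives p_{13} = -779.

-779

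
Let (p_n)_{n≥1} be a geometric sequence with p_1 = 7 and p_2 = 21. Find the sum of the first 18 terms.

Common ratio r = 3.
p_n = 7·3^(n-1).
S = 7·(3^18 - 1)/(3 - 1) = 7·(387420489 - 1)/(2) = 1355971708.

1355971708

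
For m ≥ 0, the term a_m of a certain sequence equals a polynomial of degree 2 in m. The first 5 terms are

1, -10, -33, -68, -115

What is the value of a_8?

1st diffs: -11, -23, -35, -47.
2nd diffs: -12, -12, -12 (constant).
Newton forward-difference form: a_m = 1 + (-11)·C(m,1) + (-12)·C(m,2).
At m = 8: m = 8, so a_8 = 1 - 88 - 336 = -423.

-423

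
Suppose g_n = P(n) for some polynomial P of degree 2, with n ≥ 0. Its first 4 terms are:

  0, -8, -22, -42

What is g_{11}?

-418

1st diffs: -8, -14, -20.
2nd diffs: -6, -6 (constant).
Newton forward-difference form: g_n = (-8)·C(n,1) + (-6)·C(n,2).
At n = 11: n = 11, so g_{11} = -88 - 330 = -418.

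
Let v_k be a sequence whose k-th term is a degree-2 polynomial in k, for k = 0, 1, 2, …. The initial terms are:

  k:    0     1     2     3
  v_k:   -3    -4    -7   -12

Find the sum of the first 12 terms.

1st diffs: -1, -3, -5.
2nd diffs: -2, -2 (constant).
Newton forward-difference form: v_k = -3 + (-1)·C(k,1) + (-2)·C(k,2).
Continuing: …, -19, -28, -39, -52, …, v_{11} = -124.
Summing k = 0..11 (12 terms) gives -542.

-542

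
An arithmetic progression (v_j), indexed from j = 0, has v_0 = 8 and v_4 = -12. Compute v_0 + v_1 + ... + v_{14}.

-405

Common difference d = (-12 - 8) / (4 - 0) = -5.
v_j = 8 + (j - 0)·(-5).
v_{14} = -62; S = 15·(8 + (-62))/2 = -405.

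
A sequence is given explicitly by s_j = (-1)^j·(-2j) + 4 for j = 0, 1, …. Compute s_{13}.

30

(-1)^13 = -1; -2j at j=13 is -26; so s_{13} = 30.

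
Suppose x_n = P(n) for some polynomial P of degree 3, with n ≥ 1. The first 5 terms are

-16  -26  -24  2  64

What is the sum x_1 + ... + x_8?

1st diffs: -10, 2, 26, 62.
2nd diffs: 12, 24, 36.
3rd diffs: 12, 12 (constant).
Newton forward-difference form: x_n = -16 + (-10)·C(n-1,1) + 12·C(n-1,2) + 12·C(n-1,3).
Continuing: 174, 344, 586.
Summing n = 1..8 (8 terms) gives 1104.

1104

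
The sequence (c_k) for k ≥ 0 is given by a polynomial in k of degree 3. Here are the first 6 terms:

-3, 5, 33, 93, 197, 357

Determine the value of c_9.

1797

1st diffs: 8, 28, 60, 104, 160.
2nd diffs: 20, 32, 44, 56.
3rd diffs: 12, 12, 12 (constant).
So c_k = 2k^3 + 4k^2 + 2k - 3.
Evaluating at k = 9 gives c_9 = 1797.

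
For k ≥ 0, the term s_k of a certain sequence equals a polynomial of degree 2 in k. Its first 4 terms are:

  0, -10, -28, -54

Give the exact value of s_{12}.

-648

1st diffs: -10, -18, -26.
2nd diffs: -8, -8 (constant).
So s_k = -4k^2 - 6k.
Evaluating at k = 12 gives s_{12} = -648.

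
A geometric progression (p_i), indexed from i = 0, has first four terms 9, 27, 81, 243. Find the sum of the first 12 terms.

2391480

Common ratio r = 3.
p_i = 9·3^(i-0).
S = 9·(3^12 - 1)/(3 - 1) = 9·(531441 - 1)/(2) = 2391480.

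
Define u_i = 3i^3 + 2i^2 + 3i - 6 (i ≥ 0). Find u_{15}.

u_{15} = 3·15^3 + 2·15^2 + 3·15 - 6 = 10614.

10614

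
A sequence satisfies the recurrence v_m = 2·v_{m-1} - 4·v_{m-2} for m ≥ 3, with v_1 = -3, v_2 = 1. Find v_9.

896

Compute successive terms:
v_3 = 14;  v_4 = 24;  v_5 = -8;  v_6 = -112;  v_7 = -192;  v_8 = 64;  v_9 = 896.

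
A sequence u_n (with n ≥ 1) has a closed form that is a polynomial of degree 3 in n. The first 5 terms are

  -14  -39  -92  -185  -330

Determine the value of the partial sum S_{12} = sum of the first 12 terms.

-13918

1st diffs: -25, -53, -93, -145.
2nd diffs: -28, -40, -52.
3rd diffs: -12, -12 (constant).
Newton forward-difference form: u_n = -14 + (-25)·C(n-1,1) + (-28)·C(n-1,2) + (-12)·C(n-1,3).
Continuing: …, -539, -824, -1197, -1670, …, u_{12} = -3809.
Summing n = 1..12 (12 terms) gives -13918.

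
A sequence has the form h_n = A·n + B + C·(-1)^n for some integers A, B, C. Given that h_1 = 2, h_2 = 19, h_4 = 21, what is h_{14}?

31

The three given values yield: A + B - C = 2; 2A + B + C = 19; 4A + B + C = 21.
Subtracting the first from the second: A + 2C = 17.
Subtracting the second from the third: 2A = 2.
Solving: C = 8, A = 1, then B = 9.
So h_n = 1·n + 9 + 8·(-1)^n; at n=14 this is 31.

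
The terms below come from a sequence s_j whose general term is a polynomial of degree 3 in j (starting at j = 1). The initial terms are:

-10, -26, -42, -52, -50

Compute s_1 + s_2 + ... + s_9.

90

1st diffs: -16, -16, -10, 2.
2nd diffs: 0, 6, 12.
3rd diffs: 6, 6 (constant).
Newton forward-difference form: s_j = -10 + (-16)·C(j-1,1) + 6·C(j-1,3).
Continuing: -30, 14, 88, 198.
Summing j = 1..9 (9 terms) gives 90.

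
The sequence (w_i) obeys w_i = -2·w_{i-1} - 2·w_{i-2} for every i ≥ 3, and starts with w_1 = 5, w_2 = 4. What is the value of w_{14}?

-256

Step forward from the initial values:
w_3 = -18  w_4 = 28  w_5 = -20  …  w_{11} = -288  w_{12} = 448  w_{13} = -320  w_{14} = -256.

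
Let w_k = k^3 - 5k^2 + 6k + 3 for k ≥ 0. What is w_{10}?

563

w_{10} = 1·10^3 - 5·10^2 + 6·10 + 3 = 563.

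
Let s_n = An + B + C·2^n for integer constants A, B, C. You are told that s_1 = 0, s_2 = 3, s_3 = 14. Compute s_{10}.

4043

Plug in n = 1, 2, 3: A + B + 2C = 0; 2A + B + 4C = 3; 3A + B + 8C = 14.
Subtracting the first from the second: A + 2C = 3.
Subtracting the second from the third: A + 4C = 11.
Solving: C = 4, A = -5, then B = -3.
Hence s_{10} = -5·10 + (-3) + 4·1024 = 4043.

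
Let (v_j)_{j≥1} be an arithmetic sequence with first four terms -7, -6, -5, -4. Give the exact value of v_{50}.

Common difference d = 1.
v_j = -7 + (j - 1)·1.
v_{50} = -7 + 49·1 = 42.

42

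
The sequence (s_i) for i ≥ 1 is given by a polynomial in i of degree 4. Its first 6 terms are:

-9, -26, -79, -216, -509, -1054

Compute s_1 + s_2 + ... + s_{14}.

-110873

1st diffs: -17, -53, -137, -293, -545.
2nd diffs: -36, -84, -156, -252.
3rd diffs: -48, -72, -96.
4th diffs: -24, -24 (constant).
Newton forward-difference form: s_i = -9 + (-17)·C(i-1,1) + (-36)·C(i-1,2) + (-48)·C(i-1,3) + (-24)·C(i-1,4).
Continuing: …, -1971, -3404, -5521, -8514, …, s_{14} = -33926.
Summing i = 1..14 (14 terms) gives -110873.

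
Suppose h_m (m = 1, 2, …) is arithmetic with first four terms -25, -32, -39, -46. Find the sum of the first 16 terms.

-1240

Common difference d = -7.
h_m = -25 + (m - 1)·(-7).
h_{16} = -130; S = 16·(-25 + (-130))/2 = -1240.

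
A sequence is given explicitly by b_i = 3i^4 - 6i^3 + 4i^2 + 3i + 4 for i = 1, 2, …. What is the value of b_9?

b_9 = 3·9^4 - 6·9^3 + 4·9^2 + 3·9 + 4 = 15664.

15664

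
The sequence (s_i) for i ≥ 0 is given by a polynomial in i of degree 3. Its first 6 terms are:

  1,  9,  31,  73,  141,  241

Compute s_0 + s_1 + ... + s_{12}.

8931

1st diffs: 8, 22, 42, 68, 100.
2nd diffs: 14, 20, 26, 32.
3rd diffs: 6, 6, 6 (constant).
Newton forward-difference form: s_i = 1 + 8·C(i,1) + 14·C(i,2) + 6·C(i,3).
Continuing: …, 379, 561, 793, 1081, …, s_{12} = 2341.
Summing i = 0..12 (13 terms) gives 8931.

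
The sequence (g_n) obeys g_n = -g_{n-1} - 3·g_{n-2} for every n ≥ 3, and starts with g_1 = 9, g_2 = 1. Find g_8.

445

Compute successive terms:
g_3 = -28;  g_4 = 25;  g_5 = 59;  g_6 = -134;  g_7 = -43;  g_8 = 445.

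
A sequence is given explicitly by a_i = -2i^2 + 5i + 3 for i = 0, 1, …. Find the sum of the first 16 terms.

Over i = 0..15: Σi = 120, Σi² = 1240.
Total = (-2)·1240 + (5)·120 + (3)·16 = -1832.

-1832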